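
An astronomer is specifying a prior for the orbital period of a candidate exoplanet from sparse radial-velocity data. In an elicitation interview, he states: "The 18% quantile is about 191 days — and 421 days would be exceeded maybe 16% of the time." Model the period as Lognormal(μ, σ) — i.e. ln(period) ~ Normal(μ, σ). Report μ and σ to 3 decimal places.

μ ≈ 5.631, σ ≈ 0.414

If T ~ Lognormal(μ,σ) then ln T ~ Normal(μ,σ), so the p-quantile of ln T is μ + z_p·σ.
ln(191) = 5.252 and ln(421) = 6.043; z_{0.18} = -0.9154, z_{0.84} = 0.9945.
σ = (6.043 − 5.252)/(0.9945 − (-0.9154)) = 0.414.
μ = 5.252 − (-0.9154)·0.414 = 5.631.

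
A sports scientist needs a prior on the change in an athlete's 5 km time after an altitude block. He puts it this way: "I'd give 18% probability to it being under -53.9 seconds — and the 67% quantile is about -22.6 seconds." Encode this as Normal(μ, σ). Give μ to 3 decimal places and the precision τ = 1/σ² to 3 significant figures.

For Normal(μ,σ), the p-quantile is μ + z_p·σ. Here z_{0.18} = -0.9154, z_{0.67} = 0.4399.
So -53.9 = μ − 0.9154σ and -22.6 = μ + 0.4399σ.
Subtracting: σ = (-22.6 − -53.9)/(0.4399 − (-0.9154)) = 23.095.
Then μ = -53.9 − (-0.9154)·23.095 = -32.760.
Precision τ = 1/σ² = 1/23.09² = 0.00187.

μ = -32.760, τ = 0.00187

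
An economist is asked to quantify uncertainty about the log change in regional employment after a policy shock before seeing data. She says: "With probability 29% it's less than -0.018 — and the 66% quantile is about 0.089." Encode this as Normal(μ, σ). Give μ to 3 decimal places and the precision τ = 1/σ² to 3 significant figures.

μ = 0.043, τ = 81.5

For Normal(μ,σ), the p-quantile is μ + z_p·σ. Here z_{0.29} = -0.5534, z_{0.66} = 0.4125.
So -0.018 = μ − 0.5534σ and 0.089 = μ + 0.4125σ.
Subtracting: σ = (0.089 − -0.018)/(0.4125 − (-0.5534)) = 0.111.
Then μ = -0.018 − (-0.5534)·0.111 = 0.043.
Precision τ = 1/σ² = 1/0.1108² = 81.5.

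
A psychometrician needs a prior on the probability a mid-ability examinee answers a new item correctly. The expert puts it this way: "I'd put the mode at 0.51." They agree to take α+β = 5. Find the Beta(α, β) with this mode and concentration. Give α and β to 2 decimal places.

α = 2.53, β = 2.47

For α,β > 1 the Beta mode is (α−1)/(α+β−2). With α+β = 5, the mode is (α−1)/3.
Set (α−1)/3 = 0.51 → α = 1 + 0.51·3 = 2.53.
β = 5 − α = 2.47.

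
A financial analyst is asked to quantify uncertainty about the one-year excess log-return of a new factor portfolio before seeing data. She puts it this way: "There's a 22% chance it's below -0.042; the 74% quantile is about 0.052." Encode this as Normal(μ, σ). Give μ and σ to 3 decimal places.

μ = 0.009, σ = 0.066

For Normal(μ,σ), the p-quantile is μ + z_p·σ. Here z_{0.22} = -0.7722, z_{0.74} = 0.6433.
So -0.042 = μ − 0.7722σ and 0.052 = μ + 0.6433σ.
Subtracting: σ = (0.052 − -0.042)/(0.6433 − (-0.7722)) = 0.066.
Then μ = -0.042 − (-0.7722)·0.066 = 0.009.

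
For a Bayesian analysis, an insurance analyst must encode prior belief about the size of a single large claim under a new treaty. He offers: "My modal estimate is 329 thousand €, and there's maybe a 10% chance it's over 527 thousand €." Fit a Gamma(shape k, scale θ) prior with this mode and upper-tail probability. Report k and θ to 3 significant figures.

Gamma(k,θ) with k>1 has mode (k−1)θ, so θ = 329/(k−1).
Need P(X < 527) = 0.9 with θ tied to k this way. Start at k = 2, θ = 329: P(X<527) ≈ 0.476.
Too low — raise k to concentrate. Iterating converges to k ≈ 9.46.
Then θ = 329/(9.46−1) ≈ 38.9.

k ≈ 9.46, θ ≈ 38.9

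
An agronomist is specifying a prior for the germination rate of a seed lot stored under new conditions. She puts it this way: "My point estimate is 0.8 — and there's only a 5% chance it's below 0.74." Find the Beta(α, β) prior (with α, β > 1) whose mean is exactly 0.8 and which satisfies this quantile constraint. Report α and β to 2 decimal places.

α ≈ 104.10, β ≈ 26.02

With mean 0.8 fixed, write α = 0.8s, β = 0.2s where s = α+β.
Need P(θ < 0.74) = 0.05 under Beta(0.8s, 0.2s). Normal approximation: (q−m)/√(m(1−m)/s) ≈ z_{0.05} = -1.64, so s ≈ 0.8·0.2·(-1.64)²/(0.74−0.8)² = 120.2.
At s = 120.2: P(θ<0.74) ≈ 0.057. Adjusting to match 0.05 gives s ≈ 130.12.
So α = 0.8·130.12 ≈ 104.10, β = 0.2·130.12 ≈ 26.02.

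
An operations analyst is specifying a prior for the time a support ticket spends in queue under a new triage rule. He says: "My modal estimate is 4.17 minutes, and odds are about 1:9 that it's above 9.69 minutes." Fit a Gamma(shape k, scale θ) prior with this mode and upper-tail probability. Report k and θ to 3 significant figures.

k ≈ 3.7, θ ≈ 1.54

Gamma(k,θ) with k>1 has mode (k−1)θ, so θ = 4.17/(k−1).
Need P(X < 9.69) = 0.9 with θ tied to k this way. Start at k = 2, θ = 4.17: P(X<9.69) ≈ 0.675.
Too low — raise k to concentrate. Iterating converges to k ≈ 3.7.
Then θ = 4.17/(3.7−1) ≈ 1.54.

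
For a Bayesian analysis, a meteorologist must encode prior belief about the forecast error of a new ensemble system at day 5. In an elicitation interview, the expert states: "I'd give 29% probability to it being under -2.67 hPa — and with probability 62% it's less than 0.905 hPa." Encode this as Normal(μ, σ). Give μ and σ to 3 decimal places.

The p-quantile of Normal(μ,σ) is μ + z_p·σ, with z_{0.29} = -0.5534 and z_{0.62} = 0.3055.
Eliminate σ: μ = (z₂·x₁ − z₁·x₂)/(z₂ − z₁) = (0.3055·-2.67 − (-0.5534)·0.905)/0.8589 = -0.367.
Then σ = (x₂ − x₁)/(z₂ − z₁) = (0.905 − -2.67)/0.8589 = 4.162.

μ = -0.367, σ = 4.162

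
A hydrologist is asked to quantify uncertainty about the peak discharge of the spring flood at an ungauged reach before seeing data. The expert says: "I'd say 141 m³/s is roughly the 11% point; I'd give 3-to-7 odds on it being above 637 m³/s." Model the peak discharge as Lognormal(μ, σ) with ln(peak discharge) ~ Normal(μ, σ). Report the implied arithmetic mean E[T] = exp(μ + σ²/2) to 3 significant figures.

If T ~ Lognormal(μ,σ) then ln T ~ Normal(μ,σ), so the p-quantile of ln T is μ + z_p·σ.
ln(141) = 4.949 and ln(637) = 6.457; z_{0.11} = -1.227, z_{0.7} = 0.5244.
σ = (6.457 − 4.949)/(0.5244 − (-1.227)) = 0.861.
μ = 4.949 − (-1.227)·0.861 = 6.005.
E[T] = exp(μ + σ²/2) = exp(6.005 + 0.3709) = 588 m³/s.

E[T] ≈ 588 m³/s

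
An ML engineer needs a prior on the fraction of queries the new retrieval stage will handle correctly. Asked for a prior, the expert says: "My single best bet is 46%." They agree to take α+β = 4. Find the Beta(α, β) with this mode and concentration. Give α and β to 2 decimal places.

For α,β > 1 the Beta mode is (α−1)/(α+β−2). With α+β = 4, the mode is (α−1)/2.
Set (α−1)/2 = 0.46 → α = 1 + 0.46·2 = 1.92.
β = 4 − α = 2.08.

α = 1.92, β = 2.08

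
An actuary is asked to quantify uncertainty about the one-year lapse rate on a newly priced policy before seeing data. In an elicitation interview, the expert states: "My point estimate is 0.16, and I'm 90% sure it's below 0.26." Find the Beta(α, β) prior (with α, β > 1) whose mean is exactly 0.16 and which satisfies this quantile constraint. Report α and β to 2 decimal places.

With mean 0.16 fixed, write α = 0.16s, β = 0.84s where s = α+β.
Need P(θ < 0.26) = 0.9 under Beta(0.16s, 0.84s). Normal approximation: (q−m)/√(m(1−m)/s) ≈ z_{0.9} = 1.28, so s ≈ 0.16·0.84·(1.28)²/(0.26−0.16)² = 22.1.
At s = 22.1: P(θ<0.26) ≈ 0.893. Adjusting to match 0.9 gives s ≈ 23.80.
So α = 0.16·23.80 ≈ 3.81, β = 0.84·23.80 ≈ 19.99.

α ≈ 3.81, β ≈ 19.99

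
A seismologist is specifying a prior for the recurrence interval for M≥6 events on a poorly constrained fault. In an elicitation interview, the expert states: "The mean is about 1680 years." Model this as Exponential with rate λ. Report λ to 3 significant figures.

Exponential mean = 1/λ, so λ = 1/1680.0 = 0.000595.

λ ≈ 0.000595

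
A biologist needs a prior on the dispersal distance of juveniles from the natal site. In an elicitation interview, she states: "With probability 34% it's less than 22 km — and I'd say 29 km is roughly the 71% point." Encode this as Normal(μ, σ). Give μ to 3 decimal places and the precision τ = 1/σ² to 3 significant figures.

The p-quantile of Normal(μ,σ) is μ + z_p·σ, with z_{0.34} = -0.4125 and z_{0.71} = 0.5534.
Eliminate σ: μ = (z₂·x₁ − z₁·x₂)/(z₂ − z₁) = (0.5534·22 − (-0.4125)·29)/0.9658 = 24.989.
Then σ = (x₂ − x₁)/(z₂ − z₁) = (29 − 22)/0.9658 = 7.248.
Precision τ = 1/σ² = 1/7.248² = 0.019.

μ = 24.989, τ = 0.019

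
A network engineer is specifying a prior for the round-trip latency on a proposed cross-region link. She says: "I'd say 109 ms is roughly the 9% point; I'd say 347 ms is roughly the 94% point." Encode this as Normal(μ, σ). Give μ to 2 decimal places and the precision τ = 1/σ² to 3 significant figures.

μ = 219.20, τ = 0.000148

The p-quantile of Normal(μ,σ) is μ + z_p·σ, with z_{0.09} = -1.341 and z_{0.94} = 1.555.
Eliminate σ: μ = (z₂·x₁ − z₁·x₂)/(z₂ − z₁) = (1.555·109 − (-1.341)·347)/2.896 = 219.20.
Then σ = (x₂ − x₁)/(z₂ − z₁) = (347 − 109)/2.896 = 82.20.
Precision τ = 1/σ² = 1/82.2² = 0.000148.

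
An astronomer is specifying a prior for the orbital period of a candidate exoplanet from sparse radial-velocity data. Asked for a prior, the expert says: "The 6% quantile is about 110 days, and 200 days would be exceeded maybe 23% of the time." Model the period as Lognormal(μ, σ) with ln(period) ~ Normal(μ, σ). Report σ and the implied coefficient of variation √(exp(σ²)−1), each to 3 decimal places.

If T ~ Lognormal(μ,σ) then ln T ~ Normal(μ,σ), so the p-quantile of ln T is μ + z_p·σ.
ln(110) = 4.7 and ln(200) = 5.298; z_{0.06} = -1.555, z_{0.77} = 0.7388.
σ = (5.298 − 4.7)/(0.7388 − (-1.555)) = 0.261.
μ = 4.7 − (-1.555)·0.261 = 5.106.
CV = √(exp(σ²)−1) = √(exp(0.0679)−1) = 0.265.

σ ≈ 0.261, CV ≈ 0.265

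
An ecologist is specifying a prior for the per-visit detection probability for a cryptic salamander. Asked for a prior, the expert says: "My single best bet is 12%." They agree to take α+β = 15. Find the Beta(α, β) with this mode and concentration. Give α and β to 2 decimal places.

For α,β > 1 the Beta mode is (α−1)/(α+β−2). With α+β = 15, the mode is (α−1)/13.
Set (α−1)/13 = 0.12 → α = 1 + 0.12·13 = 2.56.
β = 15 − α = 12.44.

α = 2.56, β = 12.44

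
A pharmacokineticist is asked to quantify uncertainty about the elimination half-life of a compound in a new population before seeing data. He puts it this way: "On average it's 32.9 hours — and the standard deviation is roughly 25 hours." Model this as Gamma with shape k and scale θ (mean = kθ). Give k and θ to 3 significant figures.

k ≈ 1.73, θ ≈ 19

For Gamma(k, scale θ): mean = kθ, variance = kθ², so CV = 1/√k.
CV = SD/mean = 25/32.9 = 0.7599, hence k = 1/CV² = 1.73.
Then θ = mean/k = 32.9/1.73 = 19.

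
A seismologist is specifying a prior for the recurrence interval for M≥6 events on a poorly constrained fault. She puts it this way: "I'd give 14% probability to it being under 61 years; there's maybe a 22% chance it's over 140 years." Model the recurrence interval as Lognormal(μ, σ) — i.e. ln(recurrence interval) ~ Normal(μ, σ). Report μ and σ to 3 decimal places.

If T ~ Lognormal(μ,σ) then ln T ~ Normal(μ,σ), so the p-quantile of ln T is μ + z_p·σ.
ln(61) = 4.111 and ln(140) = 4.942; z_{0.14} = -1.08, z_{0.78} = 0.7722.
σ = (4.942 − 4.111)/(0.7722 − (-1.08)) = 0.448.
μ = 4.111 − (-1.08)·0.448 = 4.595.

μ ≈ 4.595, σ ≈ 0.448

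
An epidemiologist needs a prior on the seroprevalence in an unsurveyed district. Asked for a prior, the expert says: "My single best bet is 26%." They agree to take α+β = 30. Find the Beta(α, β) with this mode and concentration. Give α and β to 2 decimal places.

For α,β > 1 the Beta mode is (α−1)/(α+β−2). With α+β = 30, the mode is (α−1)/28.
Set (α−1)/28 = 0.26 → α = 1 + 0.26·28 = 8.28.
β = 30 − α = 21.72.

α = 8.28, β = 21.72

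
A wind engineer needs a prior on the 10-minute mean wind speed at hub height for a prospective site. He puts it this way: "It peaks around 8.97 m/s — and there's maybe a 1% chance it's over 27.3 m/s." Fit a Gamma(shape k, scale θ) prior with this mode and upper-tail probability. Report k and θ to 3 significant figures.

k ≈ 4.62, θ ≈ 2.48

Gamma(k,θ) with k>1 has mode (k−1)θ, so θ = 8.97/(k−1).
Need P(X < 27.3) = 0.99 with θ tied to k this way. Start at k = 2, θ = 8.97: P(X<27.3) ≈ 0.807.
Too low — raise k to concentrate. Iterating converges to k ≈ 4.62.
Then θ = 8.97/(4.62−1) ≈ 2.48.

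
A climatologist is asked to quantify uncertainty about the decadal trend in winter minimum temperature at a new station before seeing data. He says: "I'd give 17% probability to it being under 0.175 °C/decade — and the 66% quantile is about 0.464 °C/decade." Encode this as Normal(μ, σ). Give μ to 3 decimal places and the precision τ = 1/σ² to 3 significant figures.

μ = 0.377, τ = 22.4

For Normal(μ,σ), the p-quantile is μ + z_p·σ. Here z_{0.17} = -0.9542, z_{0.66} = 0.4125.
So 0.175 = μ − 0.9542σ and 0.464 = μ + 0.4125σ.
Subtracting: σ = (0.464 − 0.175)/(0.4125 − (-0.9542)) = 0.211.
Then μ = 0.175 − (-0.9542)·0.211 = 0.377.
Precision τ = 1/σ² = 1/0.2115² = 22.4.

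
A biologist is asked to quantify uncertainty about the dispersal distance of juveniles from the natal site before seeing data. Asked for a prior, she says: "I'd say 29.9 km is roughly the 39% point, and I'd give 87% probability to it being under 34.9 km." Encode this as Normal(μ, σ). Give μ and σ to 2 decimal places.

The p-quantile of Normal(μ,σ) is μ + z_p·σ, with z_{0.39} = -0.2793 and z_{0.87} = 1.126.
Eliminate σ: μ = (z₂·x₁ − z₁·x₂)/(z₂ − z₁) = (1.126·29.9 − (-0.2793)·34.9)/1.406 = 30.89.
Then σ = (x₂ − x₁)/(z₂ − z₁) = (34.9 − 29.9)/1.406 = 3.56.

μ = 30.89, σ = 3.56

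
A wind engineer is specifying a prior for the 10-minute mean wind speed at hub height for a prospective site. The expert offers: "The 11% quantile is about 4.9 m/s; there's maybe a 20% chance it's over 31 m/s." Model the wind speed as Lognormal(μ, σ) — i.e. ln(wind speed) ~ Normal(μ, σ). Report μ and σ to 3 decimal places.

If T ~ Lognormal(μ,σ) then ln T ~ Normal(μ,σ), so the p-quantile of ln T is μ + z_p·σ.
ln(4.9) = 1.589 and ln(31) = 3.434; z_{0.11} = -1.227, z_{0.8} = 0.8416.
σ = (3.434 − 1.589)/(0.8416 − (-1.227)) = 0.892.
μ = 1.589 − (-1.227)·0.892 = 2.683.

μ ≈ 2.683, σ ≈ 0.892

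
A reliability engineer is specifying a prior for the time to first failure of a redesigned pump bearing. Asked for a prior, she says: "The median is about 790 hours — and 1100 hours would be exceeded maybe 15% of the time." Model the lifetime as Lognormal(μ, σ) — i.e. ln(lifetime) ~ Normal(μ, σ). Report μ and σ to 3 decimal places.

If T ~ Lognormal(μ,σ) then ln T ~ Normal(μ,σ), so the p-quantile of ln T is μ + z_p·σ.
ln(790) = 6.672 and ln(1100) = 7.003; z_{0.5} = 0, z_{0.85} = 1.036.
σ = (7.003 − 6.672)/(1.036 − (0)) = 0.319.
μ = 6.672 − (0)·0.319 = 6.672.

μ ≈ 6.672, σ ≈ 0.319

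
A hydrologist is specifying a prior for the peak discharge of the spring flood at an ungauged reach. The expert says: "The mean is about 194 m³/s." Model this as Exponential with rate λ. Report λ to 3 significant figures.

Exponential mean = 1/λ, so λ = 1/194.0 = 0.00515.

λ ≈ 0.00515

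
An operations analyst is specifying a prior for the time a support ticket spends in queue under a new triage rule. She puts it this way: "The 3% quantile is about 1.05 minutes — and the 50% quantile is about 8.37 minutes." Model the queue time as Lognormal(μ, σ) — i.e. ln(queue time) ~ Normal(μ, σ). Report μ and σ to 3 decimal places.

If T ~ Lognormal(μ,σ) then ln T ~ Normal(μ,σ), so the p-quantile of ln T is μ + z_p·σ.
ln(1.05) = 0.04879 and ln(8.37) = 2.125; z_{0.03} = -1.881, z_{0.5} = 0.
σ = (2.125 − 0.04879)/(0 − (-1.881)) = 1.104.
μ = 0.04879 − (-1.881)·1.104 = 2.125.

μ ≈ 2.125, σ ≈ 1.104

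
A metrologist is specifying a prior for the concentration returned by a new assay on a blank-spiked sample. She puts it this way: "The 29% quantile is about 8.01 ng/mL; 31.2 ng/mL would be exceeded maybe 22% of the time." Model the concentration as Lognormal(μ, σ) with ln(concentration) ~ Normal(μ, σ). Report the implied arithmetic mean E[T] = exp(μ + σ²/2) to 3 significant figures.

E[T] ≈ 23.9 ng/mL

If T ~ Lognormal(μ,σ) then ln T ~ Normal(μ,σ), so the p-quantile of ln T is μ + z_p·σ.
ln(8.01) = 2.081 and ln(31.2) = 3.44; z_{0.29} = -0.5534, z_{0.78} = 0.7722.
σ = (3.44 − 2.081)/(0.7722 − (-0.5534)) = 1.026.
μ = 2.081 − (-0.5534)·1.026 = 2.648.
E[T] = exp(μ + σ²/2) = exp(2.648 + 0.5261) = 23.9 ng/mL.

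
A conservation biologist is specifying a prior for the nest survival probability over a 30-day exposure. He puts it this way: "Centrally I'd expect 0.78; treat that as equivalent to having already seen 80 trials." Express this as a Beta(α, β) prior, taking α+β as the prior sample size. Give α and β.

α = 62.4, β = 17.6

Under the effective-sample-size interpretation, Beta(α, β) has prior mean α/(α+β) and prior sample size α+β.
So α+β = 80 and α/(α+β) = 0.78, giving α = 0.78·80 = 62.4 and β = 80 − 62.4 = 17.6.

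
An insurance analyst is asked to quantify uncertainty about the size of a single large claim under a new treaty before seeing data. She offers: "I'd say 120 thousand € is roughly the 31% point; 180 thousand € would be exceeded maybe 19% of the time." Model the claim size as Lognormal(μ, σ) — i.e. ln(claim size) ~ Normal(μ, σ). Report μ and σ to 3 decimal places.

μ ≈ 4.934, σ ≈ 0.295

If T ~ Lognormal(μ,σ) then ln T ~ Normal(μ,σ), so the p-quantile of ln T is μ + z_p·σ.
ln(120) = 4.787 and ln(180) = 5.193; z_{0.31} = -0.4959, z_{0.81} = 0.8779.
σ = (5.193 − 4.787)/(0.8779 − (-0.4959)) = 0.295.
μ = 4.787 − (-0.4959)·0.295 = 4.934.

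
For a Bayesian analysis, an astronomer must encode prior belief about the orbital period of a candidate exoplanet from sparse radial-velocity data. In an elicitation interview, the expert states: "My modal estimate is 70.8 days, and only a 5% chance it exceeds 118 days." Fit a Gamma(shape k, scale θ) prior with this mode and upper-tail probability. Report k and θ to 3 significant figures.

k ≈ 11.7, θ ≈ 6.61

Gamma(k,θ) with k>1 has mode (k−1)θ, so θ = 70.8/(k−1).
Need P(X < 118) = 0.95 with θ tied to k this way. Start at k = 2, θ = 70.8: P(X<118) ≈ 0.496.
Too low — raise k to concentrate. Iterating converges to k ≈ 11.7.
Then θ = 70.8/(11.7−1) ≈ 6.61.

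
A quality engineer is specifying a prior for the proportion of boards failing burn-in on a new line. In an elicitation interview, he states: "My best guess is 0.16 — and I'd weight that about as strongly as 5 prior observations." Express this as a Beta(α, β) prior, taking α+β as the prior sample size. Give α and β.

Under the effective-sample-size interpretation, Beta(α, β) has prior mean α/(α+β) and prior sample size α+β.
So α+β = 5 and α/(α+β) = 0.16, giving α = 0.16·5 = 0.8 and β = 5 − 0.8 = 4.2.

α = 0.8, β = 4.2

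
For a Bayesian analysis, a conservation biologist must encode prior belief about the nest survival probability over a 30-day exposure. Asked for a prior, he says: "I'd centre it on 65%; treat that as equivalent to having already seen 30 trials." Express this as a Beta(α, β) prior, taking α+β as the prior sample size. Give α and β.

α = 19.5, β = 10.5

Under the effective-sample-size interpretation, Beta(α, β) has prior mean α/(α+β) and prior sample size α+β.
So α+β = 30 and α/(α+β) = 0.65, giving α = 0.65·30 = 19.5 and β = 30 − 19.5 = 10.5.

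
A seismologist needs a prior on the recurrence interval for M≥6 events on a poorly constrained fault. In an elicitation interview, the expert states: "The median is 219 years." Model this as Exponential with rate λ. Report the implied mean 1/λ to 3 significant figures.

mean ≈ 316 years

Exponential median = ln 2 / λ, so λ = ln 2 / 219.0 = 0.00317.
Mean = 1/λ = 316 years.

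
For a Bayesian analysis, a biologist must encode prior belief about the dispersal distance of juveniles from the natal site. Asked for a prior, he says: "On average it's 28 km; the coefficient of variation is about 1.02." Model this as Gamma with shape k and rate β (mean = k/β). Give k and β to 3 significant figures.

For Gamma(k, rate β): mean = k/β, variance = k/β², so CV = 1/√k.
CV = 1.02, hence k = 1/CV² = 0.961.
Then β = k/mean = 0.961/28 = 0.0343.

k ≈ 0.961, β ≈ 0.0343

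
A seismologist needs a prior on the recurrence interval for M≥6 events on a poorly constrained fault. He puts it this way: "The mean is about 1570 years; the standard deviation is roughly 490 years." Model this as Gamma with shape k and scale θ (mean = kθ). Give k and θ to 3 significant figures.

For Gamma(k, scale θ): mean = kθ, variance = kθ², so CV = 1/√k.
CV = SD/mean = 490/1570 = 0.3121, hence k = 1/CV² = 10.3.
Then θ = mean/k = 1570/10.3 = 153.

k ≈ 10.3, θ ≈ 153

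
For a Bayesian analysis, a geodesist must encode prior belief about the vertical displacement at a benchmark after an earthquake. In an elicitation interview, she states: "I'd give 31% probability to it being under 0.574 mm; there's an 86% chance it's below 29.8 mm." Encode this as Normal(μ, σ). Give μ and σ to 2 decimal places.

μ = 9.77, σ = 18.54

The p-quantile of Normal(μ,σ) is μ + z_p·σ, with z_{0.31} = -0.4959 and z_{0.86} = 1.08.
Eliminate σ: μ = (z₂·x₁ − z₁·x₂)/(z₂ − z₁) = (1.08·0.574 − (-0.4959)·29.8)/1.576 = 9.77.
Then σ = (x₂ − x₁)/(z₂ − z₁) = (29.8 − 0.574)/1.576 = 18.54.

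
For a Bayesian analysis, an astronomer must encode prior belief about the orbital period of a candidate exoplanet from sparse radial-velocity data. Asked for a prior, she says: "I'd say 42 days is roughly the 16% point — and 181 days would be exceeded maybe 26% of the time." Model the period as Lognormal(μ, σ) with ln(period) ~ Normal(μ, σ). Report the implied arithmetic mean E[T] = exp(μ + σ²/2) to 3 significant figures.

If T ~ Lognormal(μ,σ) then ln T ~ Normal(μ,σ), so the p-quantile of ln T is μ + z_p·σ.
ln(42) = 3.738 and ln(181) = 5.198; z_{0.16} = -0.9945, z_{0.74} = 0.6433.
σ = (5.198 − 3.738)/(0.6433 − (-0.9945)) = 0.892.
μ = 3.738 − (-0.9945)·0.892 = 4.625.
E[T] = exp(μ + σ²/2) = exp(4.625 + 0.3978) = 152 days.

E[T] ≈ 152 days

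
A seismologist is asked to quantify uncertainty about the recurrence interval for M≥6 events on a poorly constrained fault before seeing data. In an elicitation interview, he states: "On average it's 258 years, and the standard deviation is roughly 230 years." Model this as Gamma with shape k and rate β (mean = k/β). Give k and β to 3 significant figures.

For Gamma(k, rate β): mean = k/β, variance = k/β², so CV = 1/√k.
CV = SD/mean = 230/258 = 0.8915, hence k = 1/CV² = 1.26.
Then β = k/mean = 1.26/258 = 0.00488.

k ≈ 1.26, β ≈ 0.00488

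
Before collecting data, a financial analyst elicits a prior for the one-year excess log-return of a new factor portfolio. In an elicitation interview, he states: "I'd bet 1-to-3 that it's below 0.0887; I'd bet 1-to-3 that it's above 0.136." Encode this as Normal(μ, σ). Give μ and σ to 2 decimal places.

The p-quantile of Normal(μ,σ) is μ + z_p·σ, with z_{0.25} = -0.6745 and z_{0.75} = 0.6745.
Eliminate σ: μ = (z₂·x₁ − z₁·x₂)/(z₂ − z₁) = (0.6745·0.0887 − (-0.6745)·0.136)/1.349 = 0.11.
Then σ = (x₂ − x₁)/(z₂ − z₁) = (0.136 − 0.0887)/1.349 = 0.04.

μ = 0.11, σ = 0.04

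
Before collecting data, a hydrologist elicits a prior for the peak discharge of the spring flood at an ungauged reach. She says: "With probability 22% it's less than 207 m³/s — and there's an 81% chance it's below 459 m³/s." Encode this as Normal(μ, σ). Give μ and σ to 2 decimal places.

μ = 324.93, σ = 152.72

For Normal(μ,σ), the p-quantile is μ + z_p·σ. Here z_{0.22} = -0.7722, z_{0.81} = 0.8779.
So 207 = μ − 0.7722σ and 459 = μ + 0.8779σ.
Subtracting: σ = (459 − 207)/(0.8779 − (-0.7722)) = 152.72.
Then μ = 207 − (-0.7722)·152.72 = 324.93.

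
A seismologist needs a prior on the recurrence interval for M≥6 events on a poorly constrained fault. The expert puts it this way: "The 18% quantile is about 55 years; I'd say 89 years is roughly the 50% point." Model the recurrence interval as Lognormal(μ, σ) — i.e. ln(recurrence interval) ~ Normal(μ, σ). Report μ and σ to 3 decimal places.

μ ≈ 4.489, σ ≈ 0.526

If T ~ Lognormal(μ,σ) then ln T ~ Normal(μ,σ), so the p-quantile of ln T is μ + z_p·σ.
ln(55) = 4.007 and ln(89) = 4.489; z_{0.18} = -0.9154, z_{0.5} = 0.
σ = (4.489 − 4.007)/(0 − (-0.9154)) = 0.526.
μ = 4.007 − (-0.9154)·0.526 = 4.489.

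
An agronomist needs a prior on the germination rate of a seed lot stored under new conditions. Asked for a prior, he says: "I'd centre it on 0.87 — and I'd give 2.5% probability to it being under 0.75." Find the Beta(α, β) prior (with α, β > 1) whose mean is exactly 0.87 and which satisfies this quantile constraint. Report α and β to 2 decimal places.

With mean 0.87 fixed, write α = 0.87s, β = 0.13s where s = α+β.
Need P(θ < 0.75) = 0.025 under Beta(0.87s, 0.13s). Normal approximation: (q−m)/√(m(1−m)/s) ≈ z_{0.025} = -1.96, so s ≈ 0.87·0.13·(-1.96)²/(0.75−0.87)² = 30.2.
At s = 30.2: P(θ<0.75) ≈ 0.040. Adjusting to match 0.025 gives s ≈ 39.23.
So α = 0.87·39.23 ≈ 34.13, β = 0.13·39.23 ≈ 5.10.

α ≈ 34.13, β ≈ 5.10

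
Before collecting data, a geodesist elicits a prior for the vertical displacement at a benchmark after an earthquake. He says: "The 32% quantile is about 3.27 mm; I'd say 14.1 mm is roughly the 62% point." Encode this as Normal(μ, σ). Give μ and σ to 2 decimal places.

For Normal(μ,σ), the p-quantile is μ + z_p·σ. Here z_{0.32} = -0.4677, z_{0.62} = 0.3055.
So 3.27 = μ − 0.4677σ and 14.1 = μ + 0.3055σ.
Subtracting: σ = (14.1 − 3.27)/(0.3055 − (-0.4677)) = 14.01.
Then μ = 3.27 − (-0.4677)·14.01 = 9.82.

μ = 9.82, σ = 14.01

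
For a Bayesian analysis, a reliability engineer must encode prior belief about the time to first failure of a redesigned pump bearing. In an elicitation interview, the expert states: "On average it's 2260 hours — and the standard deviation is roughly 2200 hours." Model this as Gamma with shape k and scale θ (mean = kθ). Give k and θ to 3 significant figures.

k ≈ 1.06, θ ≈ 2140

For Gamma(k, scale θ): mean = kθ, variance = kθ², so CV = 1/√k.
CV = SD/mean = 2200/2260 = 0.9735, hence k = 1/CV² = 1.06.
Then θ = mean/k = 2260/1.06 = 2140.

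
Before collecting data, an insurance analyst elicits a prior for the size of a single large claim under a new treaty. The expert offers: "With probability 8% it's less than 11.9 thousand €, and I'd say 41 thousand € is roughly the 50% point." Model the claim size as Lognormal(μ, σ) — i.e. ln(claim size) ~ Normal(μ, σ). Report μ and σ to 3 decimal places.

μ ≈ 3.714, σ ≈ 0.880

If T ~ Lognormal(μ,σ) then ln T ~ Normal(μ,σ), so the p-quantile of ln T is μ + z_p·σ.
ln(11.9) = 2.477 and ln(41) = 3.714; z_{0.08} = -1.405, z_{0.5} = 0.
σ = (3.714 − 2.477)/(0 − (-1.405)) = 0.880.
μ = 2.477 − (-1.405)·0.880 = 3.714.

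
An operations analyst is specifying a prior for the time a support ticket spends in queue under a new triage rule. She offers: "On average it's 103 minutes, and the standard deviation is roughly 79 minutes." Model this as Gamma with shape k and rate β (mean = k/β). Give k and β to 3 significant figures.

For Gamma(k, rate β): mean = k/β, variance = k/β², so CV = 1/√k.
CV = SD/mean = 79/103 = 0.767, hence k = 1/CV² = 1.7.
Then β = k/mean = 1.7/103 = 0.0165.

k ≈ 1.7, β ≈ 0.0165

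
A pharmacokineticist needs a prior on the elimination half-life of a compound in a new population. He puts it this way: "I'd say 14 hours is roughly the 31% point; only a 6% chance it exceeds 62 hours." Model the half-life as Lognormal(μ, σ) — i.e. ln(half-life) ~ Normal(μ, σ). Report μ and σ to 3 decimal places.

If T ~ Lognormal(μ,σ) then ln T ~ Normal(μ,σ), so the p-quantile of ln T is μ + z_p·σ.
ln(14) = 2.639 and ln(62) = 4.127; z_{0.31} = -0.4959, z_{0.94} = 1.555.
σ = (4.127 − 2.639)/(1.555 − (-0.4959)) = 0.726.
μ = 2.639 − (-0.4959)·0.726 = 2.999.

μ ≈ 2.999, σ ≈ 0.726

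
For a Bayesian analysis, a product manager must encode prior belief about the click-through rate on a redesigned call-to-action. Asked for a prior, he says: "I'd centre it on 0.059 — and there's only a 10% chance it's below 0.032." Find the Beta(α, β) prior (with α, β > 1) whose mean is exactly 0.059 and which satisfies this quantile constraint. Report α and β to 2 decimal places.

With mean 0.059 fixed, write α = 0.059s, β = 0.941s where s = α+β.
Need P(θ < 0.032) = 0.1 under Beta(0.059s, 0.941s). Normal approximation: (q−m)/√(m(1−m)/s) ≈ z_{0.1} = -1.28, so s ≈ 0.059·0.941·(-1.28)²/(0.032−0.059)² = 125.1.
At s = 125.1: P(θ<0.032) ≈ 0.078. Adjusting to match 0.1 gives s ≈ 105.18.
So α = 0.059·105.18 ≈ 6.21, β = 0.941·105.18 ≈ 98.97.

α ≈ 6.21, β ≈ 98.97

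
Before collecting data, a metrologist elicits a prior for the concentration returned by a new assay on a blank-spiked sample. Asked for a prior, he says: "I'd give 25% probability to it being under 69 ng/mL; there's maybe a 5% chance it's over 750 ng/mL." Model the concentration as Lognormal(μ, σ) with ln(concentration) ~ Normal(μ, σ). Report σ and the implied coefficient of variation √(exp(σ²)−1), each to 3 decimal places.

σ ≈ 1.029, CV ≈ 1.372

If T ~ Lognormal(μ,σ) then ln T ~ Normal(μ,σ), so the p-quantile of ln T is μ + z_p·σ.
ln(69) = 4.234 and ln(750) = 6.62; z_{0.25} = -0.6745, z_{0.95} = 1.645.
σ = (6.62 − 4.234)/(1.645 − (-0.6745)) = 1.029.
μ = 4.234 − (-0.6745)·1.029 = 4.928.
CV = √(exp(σ²)−1) = √(exp(1.0583)−1) = 1.372.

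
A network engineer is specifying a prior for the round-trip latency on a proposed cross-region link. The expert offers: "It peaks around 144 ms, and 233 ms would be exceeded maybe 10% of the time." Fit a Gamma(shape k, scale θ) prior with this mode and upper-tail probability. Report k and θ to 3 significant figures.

Gamma(k,θ) with k>1 has mode (k−1)θ, so θ = 144/(k−1).
Need P(X < 233) = 0.9 with θ tied to k this way. Start at k = 2, θ = 144: P(X<233) ≈ 0.481.
Too low — raise k to concentrate. Iterating converges to k ≈ 9.13.
Then θ = 144/(9.13−1) ≈ 17.7.

k ≈ 9.13, θ ≈ 17.7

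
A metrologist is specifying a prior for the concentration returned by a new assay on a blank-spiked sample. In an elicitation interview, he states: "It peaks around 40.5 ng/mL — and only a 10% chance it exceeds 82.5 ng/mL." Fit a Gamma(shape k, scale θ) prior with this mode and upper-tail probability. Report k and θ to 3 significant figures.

k ≈ 4.79, θ ≈ 10.7

Gamma(k,θ) with k>1 has mode (k−1)θ, so θ = 40.5/(k−1).
Need P(X < 82.5) = 0.9 with θ tied to k this way. Start at k = 2, θ = 40.5: P(X<82.5) ≈ 0.604.
Too low — raise k to concentrate. Iterating converges to k ≈ 4.79.
Then θ = 40.5/(4.79−1) ≈ 10.7.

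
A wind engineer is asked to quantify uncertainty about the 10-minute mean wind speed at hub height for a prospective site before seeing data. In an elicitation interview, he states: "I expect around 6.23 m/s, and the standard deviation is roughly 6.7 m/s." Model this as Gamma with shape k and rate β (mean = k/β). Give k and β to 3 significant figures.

For Gamma(k, rate β): mean = k/β, variance = k/β², so CV = 1/√k.
CV = SD/mean = 6.7/6.23 = 1.075, hence k = 1/CV² = 0.865.
Then β = k/mean = 0.865/6.23 = 0.139.

k ≈ 0.865, β ≈ 0.139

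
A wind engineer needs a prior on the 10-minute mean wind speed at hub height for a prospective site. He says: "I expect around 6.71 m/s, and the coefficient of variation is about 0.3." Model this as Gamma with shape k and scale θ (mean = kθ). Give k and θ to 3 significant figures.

k ≈ 11.1, θ ≈ 0.604

For Gamma(k, scale θ): mean = kθ, variance = kθ², so CV = 1/√k.
CV = 0.3, hence k = 1/CV² = 11.1.
Then θ = mean/k = 6.71/11.1 = 0.604.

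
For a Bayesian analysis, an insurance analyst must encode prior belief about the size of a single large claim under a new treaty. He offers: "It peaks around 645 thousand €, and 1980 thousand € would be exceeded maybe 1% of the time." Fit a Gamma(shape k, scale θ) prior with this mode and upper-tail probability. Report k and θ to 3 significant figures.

k ≈ 4.56, θ ≈ 181

Gamma(k,θ) with k>1 has mode (k−1)θ, so θ = 645/(k−1).
Need P(X < 1980) = 0.99 with θ tied to k this way. Start at k = 2, θ = 645: P(X<1980) ≈ 0.811.
Too low — raise k to concentrate. Iterating converges to k ≈ 4.56.
Then θ = 645/(4.56−1) ≈ 181.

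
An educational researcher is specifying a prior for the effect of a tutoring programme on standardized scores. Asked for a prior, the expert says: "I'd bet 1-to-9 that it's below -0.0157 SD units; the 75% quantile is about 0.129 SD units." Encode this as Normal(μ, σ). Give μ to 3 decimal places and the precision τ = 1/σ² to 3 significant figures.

For Normal(μ,σ), the p-quantile is μ + z_p·σ. Here z_{0.1} = -1.282, z_{0.75} = 0.6745.
So -0.0157 = μ − 1.282σ and 0.129 = μ + 0.6745σ.
Subtracting: σ = (0.129 − -0.0157)/(0.6745 − (-1.282)) = 0.074.
Then μ = -0.0157 − (-1.282)·0.074 = 0.079.
Precision τ = 1/σ² = 1/0.07398² = 183.

μ = 0.079, τ = 183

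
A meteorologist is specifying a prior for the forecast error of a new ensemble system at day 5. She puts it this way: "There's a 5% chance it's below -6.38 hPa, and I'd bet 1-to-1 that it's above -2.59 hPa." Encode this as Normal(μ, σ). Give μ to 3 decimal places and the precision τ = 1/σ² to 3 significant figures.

The p-quantile of Normal(μ,σ) is μ + z_p·σ, with z_{0.05} = -1.645 and z_{0.5} = 0.
Eliminate σ: μ = (z₂·x₁ − z₁·x₂)/(z₂ − z₁) = (0·-6.38 − (-1.645)·-2.59)/1.645 = -2.590.
Then σ = (x₂ − x₁)/(z₂ − z₁) = (-2.59 − -6.38)/1.645 = 2.304.
Precision τ = 1/σ² = 1/2.304² = 0.188.

μ = -2.590, τ = 0.188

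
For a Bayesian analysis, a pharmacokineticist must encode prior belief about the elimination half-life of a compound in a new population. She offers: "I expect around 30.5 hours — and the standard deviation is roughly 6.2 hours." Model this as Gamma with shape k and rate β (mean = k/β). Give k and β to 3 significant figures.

For Gamma(k, rate β): mean = k/β, variance = k/β², so CV = 1/√k.
CV = SD/mean = 6.2/30.5 = 0.2033, hence k = 1/CV² = 24.2.
Then β = k/mean = 24.2/30.5 = 0.793.

k ≈ 24.2, β ≈ 0.793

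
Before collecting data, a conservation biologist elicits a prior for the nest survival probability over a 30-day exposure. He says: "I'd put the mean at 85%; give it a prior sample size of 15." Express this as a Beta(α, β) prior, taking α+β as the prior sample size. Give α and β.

Under the effective-sample-size interpretation, Beta(α, β) has prior mean α/(α+β) and prior sample size α+β.
So α+β = 15 and α/(α+β) = 0.85, giving α = 0.85·15 = 12.75 and β = 15 − 12.75 = 2.25.

α = 12.75, β = 2.25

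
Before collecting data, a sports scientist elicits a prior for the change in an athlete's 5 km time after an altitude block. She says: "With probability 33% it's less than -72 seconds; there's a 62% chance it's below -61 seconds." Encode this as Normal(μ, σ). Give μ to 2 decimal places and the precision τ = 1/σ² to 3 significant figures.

μ = -65.51, τ = 0.00459

The p-quantile of Normal(μ,σ) is μ + z_p·σ, with z_{0.33} = -0.4399 and z_{0.62} = 0.3055.
Eliminate σ: μ = (z₂·x₁ − z₁·x₂)/(z₂ − z₁) = (0.3055·-72 − (-0.4399)·-61)/0.7454 = -65.51.
Then σ = (x₂ − x₁)/(z₂ − z₁) = (-61 − -72)/0.7454 = 14.76.
Precision τ = 1/σ² = 1/14.76² = 0.00459.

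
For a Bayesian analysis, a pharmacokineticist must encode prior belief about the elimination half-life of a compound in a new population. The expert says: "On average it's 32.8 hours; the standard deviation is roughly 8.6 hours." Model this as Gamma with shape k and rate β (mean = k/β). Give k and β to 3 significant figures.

For Gamma(k, rate β): mean = k/β, variance = k/β², so CV = 1/√k.
CV = SD/mean = 8.6/32.8 = 0.2622, hence k = 1/CV² = 14.5.
Then β = k/mean = 14.5/32.8 = 0.443.

k ≈ 14.5, β ≈ 0.443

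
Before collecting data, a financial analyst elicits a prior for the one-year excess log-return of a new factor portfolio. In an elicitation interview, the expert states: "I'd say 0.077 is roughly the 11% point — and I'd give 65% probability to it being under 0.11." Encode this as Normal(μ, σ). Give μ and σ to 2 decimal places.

μ = 0.10, σ = 0.02

The p-quantile of Normal(μ,σ) is μ + z_p·σ, with z_{0.11} = -1.227 and z_{0.65} = 0.3853.
Eliminate σ: μ = (z₂·x₁ − z₁·x₂)/(z₂ − z₁) = (0.3853·0.077 − (-1.227)·0.11)/1.612 = 0.10.
Then σ = (x₂ − x₁)/(z₂ − z₁) = (0.11 − 0.077)/1.612 = 0.02.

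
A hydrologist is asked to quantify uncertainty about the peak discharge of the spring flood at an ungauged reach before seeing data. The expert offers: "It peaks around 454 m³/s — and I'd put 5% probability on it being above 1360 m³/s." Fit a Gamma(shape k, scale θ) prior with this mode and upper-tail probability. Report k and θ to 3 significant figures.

Gamma(k,θ) with k>1 has mode (k−1)θ, so θ = 454/(k−1).
Need P(X < 1360) = 0.95 with θ tied to k this way. Start at k = 2, θ = 454: P(X<1360) ≈ 0.800.
Too low — raise k to concentrate. Iterating converges to k ≈ 3.2.
Then θ = 454/(3.2−1) ≈ 206.

k ≈ 3.2, θ ≈ 206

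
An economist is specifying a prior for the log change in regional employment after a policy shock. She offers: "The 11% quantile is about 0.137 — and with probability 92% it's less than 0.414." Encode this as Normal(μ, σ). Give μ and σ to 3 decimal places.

μ = 0.266, σ = 0.105

For Normal(μ,σ), the p-quantile is μ + z_p·σ. Here z_{0.11} = -1.227, z_{0.92} = 1.405.
So 0.137 = μ − 1.227σ and 0.414 = μ + 1.405σ.
Subtracting: σ = (0.414 − 0.137)/(1.405 − (-1.227)) = 0.105.
Then μ = 0.137 − (-1.227)·0.105 = 0.266.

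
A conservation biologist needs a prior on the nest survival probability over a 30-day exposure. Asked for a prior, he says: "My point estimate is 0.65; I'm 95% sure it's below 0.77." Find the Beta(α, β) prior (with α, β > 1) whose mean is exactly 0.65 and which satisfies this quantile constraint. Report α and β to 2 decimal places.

α ≈ 25.20, β ≈ 13.57

With mean 0.65 fixed, write α = 0.65s, β = 0.35s where s = α+β.
Need P(θ < 0.77) = 0.95 under Beta(0.65s, 0.35s). Normal approximation: (q−m)/√(m(1−m)/s) ≈ z_{0.95} = 1.64, so s ≈ 0.65·0.35·(1.64)²/(0.77−0.65)² = 42.7.
At s = 42.7: P(θ<0.77) ≈ 0.958. Adjusting to match 0.95 gives s ≈ 38.77.
So α = 0.65·38.77 ≈ 25.20, β = 0.35·38.77 ≈ 13.57.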